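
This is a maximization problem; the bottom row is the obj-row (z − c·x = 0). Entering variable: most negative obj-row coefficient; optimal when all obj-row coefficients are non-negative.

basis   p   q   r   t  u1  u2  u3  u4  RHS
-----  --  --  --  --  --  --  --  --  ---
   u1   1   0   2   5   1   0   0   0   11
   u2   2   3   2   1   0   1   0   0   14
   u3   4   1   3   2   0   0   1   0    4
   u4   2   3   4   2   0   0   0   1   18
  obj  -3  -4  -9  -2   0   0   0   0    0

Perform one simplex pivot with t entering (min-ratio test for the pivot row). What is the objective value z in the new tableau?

4

Ratio test on column t — row 1: 11/5 = 11/5; row 2: 14/1 = 14; row 3: 4/2 = 2; row 4: 18/2 = 9. Minimum is 2 at row 3 (u3 leaves); pivot element 2.
Pivot on row 3; the obj-row RHS becomes 0 − (-2)·2 = 4.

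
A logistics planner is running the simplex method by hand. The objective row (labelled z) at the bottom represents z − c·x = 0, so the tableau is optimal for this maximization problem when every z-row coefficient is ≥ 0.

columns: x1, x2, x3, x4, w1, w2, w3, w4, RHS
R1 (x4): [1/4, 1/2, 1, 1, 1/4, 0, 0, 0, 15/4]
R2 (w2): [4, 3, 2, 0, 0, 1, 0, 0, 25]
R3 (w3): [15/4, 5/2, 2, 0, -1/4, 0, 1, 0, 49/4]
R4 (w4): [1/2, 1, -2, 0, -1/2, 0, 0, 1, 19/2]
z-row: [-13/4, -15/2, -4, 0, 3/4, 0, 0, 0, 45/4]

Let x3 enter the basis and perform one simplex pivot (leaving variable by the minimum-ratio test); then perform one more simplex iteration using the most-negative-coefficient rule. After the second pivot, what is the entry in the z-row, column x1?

29/3

Ratio test on column x3 — row 1: (15/4)/1 = 15/4; row 2: 25/2 = 25/2; row 3: (49/4)/2 = 49/8; row 4: entry -2 ≤ 0. Minimum is 15/4 at row 1 (x4 leaves); pivot element 1.
Divide row 1 by 1; eliminate column x3 from the other rows.
Second iteration: most negative z-row entry is -11/2 in column x2, so x2 enters.
Ratio test on column x2 — row 1: (15/4)/(1/2) = 15/2; row 2: (35/2)/2 = 35/4; row 3: (19/4)/(3/2) = 19/6; row 4: 17/2 = 17/2. Minimum is 19/6 at row 3 (w3 leaves); pivot element 3/2.
Divide row 3 by 3/2; eliminate column x2 from the other rows.
After both pivots, the entry at the z-row, column x1 is 29/3.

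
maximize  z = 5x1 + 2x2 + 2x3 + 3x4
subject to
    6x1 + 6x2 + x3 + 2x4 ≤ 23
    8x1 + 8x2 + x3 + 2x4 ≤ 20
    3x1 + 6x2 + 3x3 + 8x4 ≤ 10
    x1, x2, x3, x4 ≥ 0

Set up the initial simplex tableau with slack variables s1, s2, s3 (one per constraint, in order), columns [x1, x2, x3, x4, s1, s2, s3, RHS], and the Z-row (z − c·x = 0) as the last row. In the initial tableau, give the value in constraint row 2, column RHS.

The RHS of constraint 2 is b_2 = 20.

20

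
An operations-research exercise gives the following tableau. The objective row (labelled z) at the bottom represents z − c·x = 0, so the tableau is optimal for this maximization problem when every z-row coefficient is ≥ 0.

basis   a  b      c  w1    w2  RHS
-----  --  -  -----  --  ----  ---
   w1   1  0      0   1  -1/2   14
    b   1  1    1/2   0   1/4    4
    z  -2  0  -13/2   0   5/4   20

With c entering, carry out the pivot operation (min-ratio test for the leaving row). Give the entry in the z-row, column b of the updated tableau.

13

Ratio test on column c — row 1: entry 0 ≤ 0; row 2: 4/(1/2) = 8. Minimum is 8 at row 2 (b leaves); pivot element 1/2.
Divide row 2 by 1/2; eliminate column c from the other rows.
z-row update in column b: 0 − (-13/2)·2 = 13.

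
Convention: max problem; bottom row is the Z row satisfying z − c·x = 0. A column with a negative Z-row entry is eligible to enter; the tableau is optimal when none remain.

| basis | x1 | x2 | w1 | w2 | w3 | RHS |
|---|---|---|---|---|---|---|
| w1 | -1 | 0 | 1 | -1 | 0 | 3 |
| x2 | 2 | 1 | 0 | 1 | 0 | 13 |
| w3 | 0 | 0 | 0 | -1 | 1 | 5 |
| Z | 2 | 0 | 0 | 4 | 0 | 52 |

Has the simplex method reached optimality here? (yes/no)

Every Z-row coefficient is ≥ 0, so the tableau is optimal.

yes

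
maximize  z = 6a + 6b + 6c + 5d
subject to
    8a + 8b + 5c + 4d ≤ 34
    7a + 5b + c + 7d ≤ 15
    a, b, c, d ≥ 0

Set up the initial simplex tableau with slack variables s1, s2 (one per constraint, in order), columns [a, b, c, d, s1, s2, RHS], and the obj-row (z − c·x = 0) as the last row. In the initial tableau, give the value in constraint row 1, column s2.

0

Slack s2 belongs to constraint 2; its column is the unit vector e_2, so the entry in row 1 is 0.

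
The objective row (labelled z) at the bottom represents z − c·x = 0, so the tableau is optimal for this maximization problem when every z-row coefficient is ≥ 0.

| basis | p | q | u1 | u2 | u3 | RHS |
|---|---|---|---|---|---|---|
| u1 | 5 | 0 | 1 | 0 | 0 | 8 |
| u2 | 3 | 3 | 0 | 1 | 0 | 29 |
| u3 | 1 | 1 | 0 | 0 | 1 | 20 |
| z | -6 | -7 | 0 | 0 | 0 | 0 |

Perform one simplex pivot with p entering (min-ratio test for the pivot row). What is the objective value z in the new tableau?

48/5

Ratio test on column p — row 1: 8/5 = 8/5; row 2: 29/3 = 29/3; row 3: 20/1 = 20. Minimum is 8/5 at row 1 (u1 leaves); pivot element 5.
Pivot on row 1; the z-row RHS becomes 0 − (-6)·(8/5) = 48/5.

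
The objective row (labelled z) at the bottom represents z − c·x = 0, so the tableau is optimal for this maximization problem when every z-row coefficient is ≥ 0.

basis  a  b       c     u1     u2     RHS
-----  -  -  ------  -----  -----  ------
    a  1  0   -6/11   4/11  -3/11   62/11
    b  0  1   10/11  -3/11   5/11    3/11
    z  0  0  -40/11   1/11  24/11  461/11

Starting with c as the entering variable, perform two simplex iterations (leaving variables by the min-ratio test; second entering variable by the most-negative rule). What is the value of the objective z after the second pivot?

72

Ratio test on column c — row 1: entry -6/11 ≤ 0; row 2: (3/11)/(10/11) = 3/10. Minimum is 3/10 at row 2 (b leaves); pivot element 10/11.
Pivot on row 2; the z-row RHS becomes 461/11 − (-40/11)·(3/10) = 43.
Next entering variable (most negative z-row entry -1): u1.
Ratio test on column u1 — row 1: (29/5)/(1/5) = 29; row 2: entry -3/10 ≤ 0. Minimum is 29 at row 1 (a leaves); pivot element 1/5.
After the second pivot the z-row RHS is 43 − (-1)·29 = 72.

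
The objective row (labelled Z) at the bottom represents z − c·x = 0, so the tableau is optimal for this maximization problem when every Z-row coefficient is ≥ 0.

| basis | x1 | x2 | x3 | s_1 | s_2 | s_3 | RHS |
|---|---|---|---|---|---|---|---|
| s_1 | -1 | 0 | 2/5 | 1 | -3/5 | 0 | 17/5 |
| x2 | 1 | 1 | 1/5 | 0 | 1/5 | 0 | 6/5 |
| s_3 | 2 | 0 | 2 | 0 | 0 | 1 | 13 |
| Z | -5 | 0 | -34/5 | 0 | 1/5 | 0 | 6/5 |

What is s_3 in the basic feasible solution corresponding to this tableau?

s_3 is basic (row 3); its value is the RHS of that row, 13.

13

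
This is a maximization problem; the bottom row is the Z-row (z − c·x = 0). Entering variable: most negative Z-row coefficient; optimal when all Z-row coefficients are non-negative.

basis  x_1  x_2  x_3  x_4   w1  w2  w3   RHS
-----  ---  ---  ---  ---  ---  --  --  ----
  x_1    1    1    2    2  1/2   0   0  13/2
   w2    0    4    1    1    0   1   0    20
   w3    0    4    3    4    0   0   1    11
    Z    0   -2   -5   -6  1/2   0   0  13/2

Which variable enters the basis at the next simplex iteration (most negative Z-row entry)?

x_4

Negative Z-row entries: x_2: -2, x_3: -5, x_4: -6.
The most negative is -6 in column x_4, so x_4 enters.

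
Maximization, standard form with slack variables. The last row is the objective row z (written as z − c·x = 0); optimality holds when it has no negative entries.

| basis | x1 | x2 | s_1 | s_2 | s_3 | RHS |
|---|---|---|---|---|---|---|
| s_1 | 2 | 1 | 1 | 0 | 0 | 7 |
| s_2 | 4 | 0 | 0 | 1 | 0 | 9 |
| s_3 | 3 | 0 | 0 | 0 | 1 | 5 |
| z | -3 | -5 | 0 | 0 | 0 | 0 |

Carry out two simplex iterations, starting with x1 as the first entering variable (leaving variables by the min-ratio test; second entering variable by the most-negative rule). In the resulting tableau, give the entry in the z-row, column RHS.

Ratio test on column x1 — row 1: 7/2 = 7/2; row 2: 9/4 = 9/4; row 3: 5/3 = 5/3. Minimum is 5/3 at row 3 (s_3 leaves); pivot element 3.
Divide row 3 by 3; eliminate column x1 from the other rows.
Second iteration: most negative z-row entry is -5 in column x2, so x2 enters.
Ratio test on column x2 — row 1: (11/3)/1 = 11/3; row 2: entry 0 ≤ 0; row 3: entry 0 ≤ 0. Minimum is 11/3 at row 1 (s_1 leaves); pivot element 1.
Divide row 1 by 1; eliminate column x2 from the other rows.
After both pivots, the entry at the z-row, column RHS is 70/3.

70/3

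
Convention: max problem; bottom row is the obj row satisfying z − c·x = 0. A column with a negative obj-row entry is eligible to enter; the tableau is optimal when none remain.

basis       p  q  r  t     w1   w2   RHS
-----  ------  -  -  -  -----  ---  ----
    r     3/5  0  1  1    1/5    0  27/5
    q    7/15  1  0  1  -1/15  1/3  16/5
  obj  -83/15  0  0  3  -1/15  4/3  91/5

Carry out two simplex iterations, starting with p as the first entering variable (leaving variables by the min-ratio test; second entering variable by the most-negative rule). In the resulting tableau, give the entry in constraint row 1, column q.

-9/2

Ratio test on column p — row 1: (27/5)/(3/5) = 9; row 2: (16/5)/(7/15) = 48/7. Minimum is 48/7 at row 2 (q leaves); pivot element 7/15.
Divide row 2 by 7/15; eliminate column p from the other rows.
Second iteration: most negative obj-row entry is -6/7 in column w1, so w1 enters.
Ratio test on column w1 — row 1: (9/7)/(2/7) = 9/2; row 2: entry -1/7 ≤ 0. Minimum is 9/2 at row 1 (r leaves); pivot element 2/7.
Divide row 1 by 2/7; eliminate column w1 from the other rows.
After both pivots, the entry at constraint row 1, column q is -9/2.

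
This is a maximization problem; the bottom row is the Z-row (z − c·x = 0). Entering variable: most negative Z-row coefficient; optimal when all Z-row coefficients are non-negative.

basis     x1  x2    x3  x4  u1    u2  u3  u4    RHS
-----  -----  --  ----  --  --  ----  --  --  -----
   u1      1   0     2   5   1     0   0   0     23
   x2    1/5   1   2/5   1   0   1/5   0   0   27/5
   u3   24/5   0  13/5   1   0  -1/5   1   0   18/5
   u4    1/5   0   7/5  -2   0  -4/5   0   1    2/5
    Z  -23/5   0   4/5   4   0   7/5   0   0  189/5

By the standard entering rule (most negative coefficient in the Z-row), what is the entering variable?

Negative Z-row entries: x1: -23/5.
The most negative is -23/5 in column x1, so x1 enters.

x1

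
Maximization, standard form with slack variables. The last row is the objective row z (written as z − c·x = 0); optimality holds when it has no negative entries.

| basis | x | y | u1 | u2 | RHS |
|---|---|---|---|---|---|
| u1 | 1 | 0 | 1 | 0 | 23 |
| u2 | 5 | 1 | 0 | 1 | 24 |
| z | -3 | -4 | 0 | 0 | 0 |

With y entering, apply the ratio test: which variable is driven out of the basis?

u2

Column y entries and ratios — u1: 0 ≤ 0, skip; u2: 24/1 = 24.
Smallest ratio is 24 in the row of u2, so u2 leaves.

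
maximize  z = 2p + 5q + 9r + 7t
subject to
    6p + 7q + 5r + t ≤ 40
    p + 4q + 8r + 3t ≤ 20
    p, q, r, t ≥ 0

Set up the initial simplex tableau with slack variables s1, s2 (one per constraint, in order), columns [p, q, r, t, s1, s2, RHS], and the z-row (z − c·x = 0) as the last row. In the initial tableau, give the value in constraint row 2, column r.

Constraint 2 has coefficient 8 on r.

8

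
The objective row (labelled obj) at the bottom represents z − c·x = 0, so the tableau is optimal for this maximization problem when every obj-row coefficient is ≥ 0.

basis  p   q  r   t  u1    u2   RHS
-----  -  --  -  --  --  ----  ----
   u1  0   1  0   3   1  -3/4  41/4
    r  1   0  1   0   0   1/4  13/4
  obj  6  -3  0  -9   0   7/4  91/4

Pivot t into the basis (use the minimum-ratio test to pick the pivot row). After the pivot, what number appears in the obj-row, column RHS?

Ratio test on column t — row 1: (41/4)/3 = 41/12; row 2: entry 0 ≤ 0. Minimum is 41/12 at row 1 (u1 leaves); pivot element 3.
Divide row 1 by 3; eliminate column t from the other rows.
obj-row update in column RHS: 91/4 − (-9)·(41/12) = 107/2.

107/2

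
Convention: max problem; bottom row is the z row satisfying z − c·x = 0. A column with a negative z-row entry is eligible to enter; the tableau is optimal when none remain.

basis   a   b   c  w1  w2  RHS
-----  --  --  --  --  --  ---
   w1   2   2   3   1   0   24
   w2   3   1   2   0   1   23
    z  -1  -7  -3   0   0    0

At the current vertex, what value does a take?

a is not in the basis, so in the current basic feasible solution a = 0.

0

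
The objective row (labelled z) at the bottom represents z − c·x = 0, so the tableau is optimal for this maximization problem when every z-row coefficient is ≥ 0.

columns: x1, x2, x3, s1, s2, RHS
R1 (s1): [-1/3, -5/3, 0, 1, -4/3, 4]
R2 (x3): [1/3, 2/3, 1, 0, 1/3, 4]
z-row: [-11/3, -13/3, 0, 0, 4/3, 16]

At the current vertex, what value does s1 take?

4

s1 is basic (row 1); its value is the RHS of that row, 4.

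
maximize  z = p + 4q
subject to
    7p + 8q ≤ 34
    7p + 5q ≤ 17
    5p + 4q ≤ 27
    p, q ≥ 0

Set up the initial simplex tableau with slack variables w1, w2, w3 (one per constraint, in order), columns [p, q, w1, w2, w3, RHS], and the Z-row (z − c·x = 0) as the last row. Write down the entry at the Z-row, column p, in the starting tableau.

-1

The Z-row carries the negated objective coefficients: the p entry is -1.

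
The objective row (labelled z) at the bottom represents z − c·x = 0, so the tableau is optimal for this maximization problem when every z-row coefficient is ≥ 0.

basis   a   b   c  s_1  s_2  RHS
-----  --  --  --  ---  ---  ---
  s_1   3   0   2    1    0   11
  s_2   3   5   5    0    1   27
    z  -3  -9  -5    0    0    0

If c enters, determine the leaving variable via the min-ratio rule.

Column c entries and ratios — s_1: 11/2 = 11/2; s_2: 27/5 = 27/5.
Smallest ratio is 27/5 in the row of s_2, so s_2 leaves.

s_2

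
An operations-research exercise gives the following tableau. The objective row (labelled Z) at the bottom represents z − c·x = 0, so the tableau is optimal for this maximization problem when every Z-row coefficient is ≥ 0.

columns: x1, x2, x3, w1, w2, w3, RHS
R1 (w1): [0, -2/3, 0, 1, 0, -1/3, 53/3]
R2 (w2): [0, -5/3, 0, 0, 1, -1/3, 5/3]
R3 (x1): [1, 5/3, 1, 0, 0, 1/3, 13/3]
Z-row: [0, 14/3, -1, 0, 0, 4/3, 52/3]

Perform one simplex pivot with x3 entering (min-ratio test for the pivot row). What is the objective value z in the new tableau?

65/3

Ratio test on column x3 — row 1: entry 0 ≤ 0; row 2: entry 0 ≤ 0; row 3: (13/3)/1 = 13/3. Minimum is 13/3 at row 3 (x1 leaves); pivot element 1.
Pivot on row 3; the Z-row RHS becomes 52/3 − (-1)·(13/3) = 65/3.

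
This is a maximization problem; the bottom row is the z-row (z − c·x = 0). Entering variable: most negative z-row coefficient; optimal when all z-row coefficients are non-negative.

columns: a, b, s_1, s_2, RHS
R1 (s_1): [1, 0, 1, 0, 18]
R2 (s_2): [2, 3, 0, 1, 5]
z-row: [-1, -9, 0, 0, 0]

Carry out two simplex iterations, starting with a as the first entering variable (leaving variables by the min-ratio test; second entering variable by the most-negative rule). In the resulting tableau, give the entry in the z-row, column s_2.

Ratio test on column a — row 1: 18/1 = 18; row 2: 5/2 = 5/2. Minimum is 5/2 at row 2 (s_2 leaves); pivot element 2.
Divide row 2 by 2; eliminate column a from the other rows.
Second iteration: most negative z-row entry is -15/2 in column b, so b enters.
Ratio test on column b — row 1: entry -3/2 ≤ 0; row 2: (5/2)/(3/2) = 5/3. Minimum is 5/3 at row 2 (a leaves); pivot element 3/2.
Divide row 2 by 3/2; eliminate column b from the other rows.
After both pivots, the entry at the z-row, column s_2 is 3.

3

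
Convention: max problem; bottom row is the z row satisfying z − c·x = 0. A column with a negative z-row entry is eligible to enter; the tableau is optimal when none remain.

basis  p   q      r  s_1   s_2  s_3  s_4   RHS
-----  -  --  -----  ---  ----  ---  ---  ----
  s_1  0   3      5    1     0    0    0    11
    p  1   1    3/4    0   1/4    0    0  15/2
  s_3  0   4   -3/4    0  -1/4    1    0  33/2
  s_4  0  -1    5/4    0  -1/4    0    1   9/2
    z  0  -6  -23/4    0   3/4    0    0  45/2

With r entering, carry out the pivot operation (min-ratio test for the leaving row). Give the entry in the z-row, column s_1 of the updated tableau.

23/20

Ratio test on column r — row 1: 11/5 = 11/5; row 2: (15/2)/(3/4) = 10; row 3: entry -3/4 ≤ 0; row 4: (9/2)/(5/4) = 18/5. Minimum is 11/5 at row 1 (s_1 leaves); pivot element 5.
Divide row 1 by 5; eliminate column r from the other rows.
z-row update in column s_1: 0 − (-23/4)·(1/5) = 23/20.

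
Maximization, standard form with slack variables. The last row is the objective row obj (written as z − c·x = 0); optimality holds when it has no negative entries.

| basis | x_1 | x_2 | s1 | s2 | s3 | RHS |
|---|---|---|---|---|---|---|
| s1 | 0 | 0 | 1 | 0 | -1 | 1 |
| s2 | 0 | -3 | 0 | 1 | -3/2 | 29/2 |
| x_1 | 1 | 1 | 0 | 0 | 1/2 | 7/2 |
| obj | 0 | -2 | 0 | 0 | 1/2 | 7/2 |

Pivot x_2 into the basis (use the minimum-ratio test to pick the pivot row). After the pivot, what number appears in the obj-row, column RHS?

21/2

Ratio test on column x_2 — row 1: entry 0 ≤ 0; row 2: entry -3 ≤ 0; row 3: (7/2)/1 = 7/2. Minimum is 7/2 at row 3 (x_1 leaves); pivot element 1.
Divide row 3 by 1; eliminate column x_2 from the other rows.
obj-row update in column RHS: 7/2 − (-2)·(7/2) = 21/2.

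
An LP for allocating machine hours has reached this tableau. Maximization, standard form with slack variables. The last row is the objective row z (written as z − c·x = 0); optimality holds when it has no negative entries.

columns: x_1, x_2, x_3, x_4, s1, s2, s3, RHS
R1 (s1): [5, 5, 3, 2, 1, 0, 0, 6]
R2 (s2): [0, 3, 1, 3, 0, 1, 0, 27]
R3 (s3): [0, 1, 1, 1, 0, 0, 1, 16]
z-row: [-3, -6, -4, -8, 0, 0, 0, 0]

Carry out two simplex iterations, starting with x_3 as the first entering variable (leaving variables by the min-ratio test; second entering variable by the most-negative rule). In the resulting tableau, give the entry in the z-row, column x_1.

Ratio test on column x_3 — row 1: 6/3 = 2; row 2: 27/1 = 27; row 3: 16/1 = 16. Minimum is 2 at row 1 (s1 leaves); pivot element 3.
Divide row 1 by 3; eliminate column x_3 from the other rows.
Second iteration: most negative z-row entry is -16/3 in column x_4, so x_4 enters.
Ratio test on column x_4 — row 1: 2/(2/3) = 3; row 2: 25/(7/3) = 75/7; row 3: 14/(1/3) = 42. Minimum is 3 at row 1 (x_3 leaves); pivot element 2/3.
Divide row 1 by 2/3; eliminate column x_4 from the other rows.
After both pivots, the entry at the z-row, column x_1 is 17.

17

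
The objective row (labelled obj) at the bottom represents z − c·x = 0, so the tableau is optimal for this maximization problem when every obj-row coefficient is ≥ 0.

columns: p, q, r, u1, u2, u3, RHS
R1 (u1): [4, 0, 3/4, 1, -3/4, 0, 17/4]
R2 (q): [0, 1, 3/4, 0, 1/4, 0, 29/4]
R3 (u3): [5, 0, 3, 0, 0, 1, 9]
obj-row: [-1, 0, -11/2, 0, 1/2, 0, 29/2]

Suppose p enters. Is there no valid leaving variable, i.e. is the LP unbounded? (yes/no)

Column p has positive entries in row(s) 1, 3, so the ratio test bounds it — not unbounded.

no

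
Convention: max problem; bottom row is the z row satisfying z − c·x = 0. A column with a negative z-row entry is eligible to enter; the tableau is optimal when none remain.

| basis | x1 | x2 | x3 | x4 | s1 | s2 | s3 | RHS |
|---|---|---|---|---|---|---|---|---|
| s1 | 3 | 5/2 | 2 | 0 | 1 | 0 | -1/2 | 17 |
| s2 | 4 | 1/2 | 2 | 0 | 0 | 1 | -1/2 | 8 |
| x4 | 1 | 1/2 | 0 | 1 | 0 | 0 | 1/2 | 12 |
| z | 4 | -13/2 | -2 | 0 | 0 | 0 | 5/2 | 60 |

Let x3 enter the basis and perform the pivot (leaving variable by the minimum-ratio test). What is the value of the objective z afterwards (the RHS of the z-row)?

Ratio test on column x3 — row 1: 17/2 = 17/2; row 2: 8/2 = 4; row 3: entry 0 ≤ 0. Minimum is 4 at row 2 (s2 leaves); pivot element 2.
Pivot on row 2; the z-row RHS becomes 60 − (-2)·4 = 68.

68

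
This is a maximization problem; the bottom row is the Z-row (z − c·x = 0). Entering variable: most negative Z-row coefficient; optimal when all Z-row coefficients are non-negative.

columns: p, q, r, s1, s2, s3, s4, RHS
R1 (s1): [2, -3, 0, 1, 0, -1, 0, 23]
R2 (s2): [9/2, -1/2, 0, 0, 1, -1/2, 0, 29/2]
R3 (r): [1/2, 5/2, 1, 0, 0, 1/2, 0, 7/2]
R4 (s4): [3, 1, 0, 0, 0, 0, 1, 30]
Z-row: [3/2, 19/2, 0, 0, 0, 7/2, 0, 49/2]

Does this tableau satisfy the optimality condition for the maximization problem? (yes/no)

yes

Every Z-row coefficient is ≥ 0, so the tableau is optimal.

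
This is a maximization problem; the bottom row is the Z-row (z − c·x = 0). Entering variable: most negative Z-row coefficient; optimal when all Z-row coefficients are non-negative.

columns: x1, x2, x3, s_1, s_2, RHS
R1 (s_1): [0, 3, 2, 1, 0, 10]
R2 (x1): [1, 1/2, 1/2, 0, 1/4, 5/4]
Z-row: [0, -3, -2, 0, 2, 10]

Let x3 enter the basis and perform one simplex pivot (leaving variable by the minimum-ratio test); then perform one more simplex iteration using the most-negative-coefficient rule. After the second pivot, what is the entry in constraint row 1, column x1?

Ratio test on column x3 — row 1: 10/2 = 5; row 2: (5/4)/(1/2) = 5/2. Minimum is 5/2 at row 2 (x1 leaves); pivot element 1/2.
Divide row 2 by 1/2; eliminate column x3 from the other rows.
Second iteration: most negative Z-row entry is -1 in column x2, so x2 enters.
Ratio test on column x2 — row 1: 5/1 = 5; row 2: (5/2)/1 = 5/2. Minimum is 5/2 at row 2 (x3 leaves); pivot element 1.
Divide row 2 by 1; eliminate column x2 from the other rows.
After both pivots, the entry at constraint row 1, column x1 is -6.

-6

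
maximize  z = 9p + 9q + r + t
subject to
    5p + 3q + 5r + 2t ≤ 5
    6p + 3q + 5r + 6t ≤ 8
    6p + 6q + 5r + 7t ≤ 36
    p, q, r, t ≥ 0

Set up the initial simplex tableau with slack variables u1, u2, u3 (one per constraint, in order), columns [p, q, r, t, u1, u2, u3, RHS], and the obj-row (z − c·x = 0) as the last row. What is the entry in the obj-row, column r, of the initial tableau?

The obj-row carries the negated objective coefficients: the r entry is -1.

-1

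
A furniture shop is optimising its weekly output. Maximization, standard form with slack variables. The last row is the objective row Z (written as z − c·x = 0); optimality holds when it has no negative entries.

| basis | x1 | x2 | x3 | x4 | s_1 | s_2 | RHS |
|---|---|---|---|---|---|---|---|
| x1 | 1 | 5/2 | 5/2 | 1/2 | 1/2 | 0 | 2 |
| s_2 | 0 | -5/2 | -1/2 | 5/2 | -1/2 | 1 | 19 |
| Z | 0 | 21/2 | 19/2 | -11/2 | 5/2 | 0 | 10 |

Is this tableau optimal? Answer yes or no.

no

The Z-row has a negative entry -11/2 in column x4, so it is not optimal.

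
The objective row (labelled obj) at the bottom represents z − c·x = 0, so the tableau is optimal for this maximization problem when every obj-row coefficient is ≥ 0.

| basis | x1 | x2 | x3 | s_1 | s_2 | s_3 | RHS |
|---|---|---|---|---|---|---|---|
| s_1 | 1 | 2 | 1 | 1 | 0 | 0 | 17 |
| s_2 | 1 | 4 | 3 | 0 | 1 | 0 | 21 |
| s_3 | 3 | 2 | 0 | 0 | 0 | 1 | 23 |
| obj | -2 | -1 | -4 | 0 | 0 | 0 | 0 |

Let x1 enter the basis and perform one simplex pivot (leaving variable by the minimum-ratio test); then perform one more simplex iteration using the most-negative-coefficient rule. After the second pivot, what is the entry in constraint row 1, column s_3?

Ratio test on column x1 — row 1: 17/1 = 17; row 2: 21/1 = 21; row 3: 23/3 = 23/3. Minimum is 23/3 at row 3 (s_3 leaves); pivot element 3.
Divide row 3 by 3; eliminate column x1 from the other rows.
Second iteration: most negative obj-row entry is -4 in column x3, so x3 enters.
Ratio test on column x3 — row 1: (28/3)/1 = 28/3; row 2: (40/3)/3 = 40/9; row 3: entry 0 ≤ 0. Minimum is 40/9 at row 2 (s_2 leaves); pivot element 3.
Divide row 2 by 3; eliminate column x3 from the other rows.
After both pivots, the entry at constraint row 1, column s_3 is -2/9.

-2/9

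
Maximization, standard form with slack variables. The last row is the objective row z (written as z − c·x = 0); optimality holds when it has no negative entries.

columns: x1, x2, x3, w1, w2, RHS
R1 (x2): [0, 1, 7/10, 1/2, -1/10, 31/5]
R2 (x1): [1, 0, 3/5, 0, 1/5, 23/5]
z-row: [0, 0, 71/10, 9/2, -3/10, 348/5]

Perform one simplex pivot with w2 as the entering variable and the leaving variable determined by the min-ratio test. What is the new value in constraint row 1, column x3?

1

Ratio test on column w2 — row 1: entry -1/10 ≤ 0; row 2: (23/5)/(1/5) = 23. Minimum is 23 at row 2 (x1 leaves); pivot element 1/5.
Divide row 2 by 1/5; eliminate column w2 from the other rows.
Row 1 update in column x3: 7/10 − (-1/10)·3 = 1.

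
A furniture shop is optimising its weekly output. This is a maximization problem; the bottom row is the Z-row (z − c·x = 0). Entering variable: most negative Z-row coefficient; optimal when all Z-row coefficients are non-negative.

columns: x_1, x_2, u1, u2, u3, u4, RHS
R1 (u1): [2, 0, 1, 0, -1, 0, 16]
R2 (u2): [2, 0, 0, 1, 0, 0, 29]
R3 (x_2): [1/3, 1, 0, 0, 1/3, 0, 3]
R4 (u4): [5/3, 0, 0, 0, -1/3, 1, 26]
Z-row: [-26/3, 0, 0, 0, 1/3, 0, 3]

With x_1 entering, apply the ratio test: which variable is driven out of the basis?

Column x_1 entries and ratios — u1: 16/2 = 8; u2: 29/2 = 29/2; x_2: 3/(1/3) = 9; u4: 26/(5/3) = 78/5.
Smallest ratio is 8 in the row of u1, so u1 leaves.

u1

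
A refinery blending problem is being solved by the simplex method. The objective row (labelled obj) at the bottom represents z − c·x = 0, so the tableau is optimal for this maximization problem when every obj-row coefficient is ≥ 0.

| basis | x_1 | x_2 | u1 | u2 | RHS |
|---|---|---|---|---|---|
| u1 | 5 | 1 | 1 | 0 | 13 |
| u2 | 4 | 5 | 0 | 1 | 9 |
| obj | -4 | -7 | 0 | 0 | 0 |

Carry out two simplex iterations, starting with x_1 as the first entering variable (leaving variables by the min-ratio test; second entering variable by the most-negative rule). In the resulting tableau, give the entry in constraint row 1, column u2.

-1/5

Ratio test on column x_1 — row 1: 13/5 = 13/5; row 2: 9/4 = 9/4. Minimum is 9/4 at row 2 (u2 leaves); pivot element 4.
Divide row 2 by 4; eliminate column x_1 from the other rows.
Second iteration: most negative obj-row entry is -2 in column x_2, so x_2 enters.
Ratio test on column x_2 — row 1: entry -21/4 ≤ 0; row 2: (9/4)/(5/4) = 9/5. Minimum is 9/5 at row 2 (x_1 leaves); pivot element 5/4.
Divide row 2 by 5/4; eliminate column x_2 from the other rows.
After both pivots, the entry at constraint row 1, column u2 is -1/5.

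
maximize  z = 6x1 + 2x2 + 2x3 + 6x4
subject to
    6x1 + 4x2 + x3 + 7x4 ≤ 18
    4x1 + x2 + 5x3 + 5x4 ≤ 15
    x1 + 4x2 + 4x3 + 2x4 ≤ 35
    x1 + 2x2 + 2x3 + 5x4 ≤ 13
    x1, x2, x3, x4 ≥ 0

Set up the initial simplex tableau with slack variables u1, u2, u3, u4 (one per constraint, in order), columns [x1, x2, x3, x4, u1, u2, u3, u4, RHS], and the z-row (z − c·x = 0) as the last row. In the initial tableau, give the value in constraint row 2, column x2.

1

Constraint 2 has coefficient 1 on x2.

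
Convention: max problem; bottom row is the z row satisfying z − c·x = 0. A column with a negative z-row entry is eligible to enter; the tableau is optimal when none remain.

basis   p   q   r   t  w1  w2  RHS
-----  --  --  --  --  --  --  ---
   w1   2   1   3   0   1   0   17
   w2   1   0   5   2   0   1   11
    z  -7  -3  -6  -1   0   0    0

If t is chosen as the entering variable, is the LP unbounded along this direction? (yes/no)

no

Column t has positive entries in row(s) 2, so the ratio test bounds it — not unbounded.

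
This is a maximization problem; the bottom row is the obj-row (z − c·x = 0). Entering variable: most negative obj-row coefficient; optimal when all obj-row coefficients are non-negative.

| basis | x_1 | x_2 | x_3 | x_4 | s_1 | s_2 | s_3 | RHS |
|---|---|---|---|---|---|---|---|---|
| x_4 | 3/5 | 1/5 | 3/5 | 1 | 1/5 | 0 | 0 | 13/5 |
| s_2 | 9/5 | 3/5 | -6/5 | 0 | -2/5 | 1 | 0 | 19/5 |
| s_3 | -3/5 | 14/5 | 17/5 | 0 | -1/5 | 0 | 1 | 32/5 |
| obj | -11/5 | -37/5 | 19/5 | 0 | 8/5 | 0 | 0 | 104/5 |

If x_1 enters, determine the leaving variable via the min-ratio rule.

Column x_1 entries and ratios — x_4: (13/5)/(3/5) = 13/3; s_2: (19/5)/(9/5) = 19/9; s_3: -3/5 ≤ 0, skip.
Smallest ratio is 19/9 in the row of s_2, so s_2 leaves.

s_2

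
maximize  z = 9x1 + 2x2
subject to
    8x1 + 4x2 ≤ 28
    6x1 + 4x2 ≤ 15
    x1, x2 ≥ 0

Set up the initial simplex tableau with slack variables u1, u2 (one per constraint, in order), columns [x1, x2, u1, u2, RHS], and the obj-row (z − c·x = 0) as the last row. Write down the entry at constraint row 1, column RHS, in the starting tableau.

The RHS of constraint 1 is b_1 = 28.

28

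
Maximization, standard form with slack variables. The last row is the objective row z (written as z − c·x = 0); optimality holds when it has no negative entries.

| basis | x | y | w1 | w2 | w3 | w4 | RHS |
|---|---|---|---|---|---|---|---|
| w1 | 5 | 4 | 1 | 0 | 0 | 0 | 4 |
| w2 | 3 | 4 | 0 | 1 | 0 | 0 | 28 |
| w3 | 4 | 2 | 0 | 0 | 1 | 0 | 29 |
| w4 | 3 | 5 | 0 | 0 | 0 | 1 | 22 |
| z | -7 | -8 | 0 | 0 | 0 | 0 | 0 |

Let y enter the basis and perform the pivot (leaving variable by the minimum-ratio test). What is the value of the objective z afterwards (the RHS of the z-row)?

Ratio test on column y — row 1: 4/4 = 1; row 2: 28/4 = 7; row 3: 29/2 = 29/2; row 4: 22/5 = 22/5. Minimum is 1 at row 1 (w1 leaves); pivot element 4.
Pivot on row 1; the z-row RHS becomes 0 − (-8)·1 = 8.

8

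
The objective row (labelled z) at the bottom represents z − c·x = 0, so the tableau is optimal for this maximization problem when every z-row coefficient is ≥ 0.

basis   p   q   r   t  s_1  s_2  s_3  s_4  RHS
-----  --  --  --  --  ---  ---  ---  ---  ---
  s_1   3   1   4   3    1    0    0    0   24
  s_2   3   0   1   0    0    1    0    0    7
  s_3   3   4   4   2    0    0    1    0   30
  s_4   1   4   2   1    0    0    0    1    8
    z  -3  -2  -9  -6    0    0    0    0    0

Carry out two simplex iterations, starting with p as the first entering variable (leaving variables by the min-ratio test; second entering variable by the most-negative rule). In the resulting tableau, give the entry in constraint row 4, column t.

3/5

Ratio test on column p — row 1: 24/3 = 8; row 2: 7/3 = 7/3; row 3: 30/3 = 10; row 4: 8/1 = 8. Minimum is 7/3 at row 2 (s_2 leaves); pivot element 3.
Divide row 2 by 3; eliminate column p from the other rows.
Second iteration: most negative z-row entry is -8 in column r, so r enters.
Ratio test on column r — row 1: 17/3 = 17/3; row 2: (7/3)/(1/3) = 7; row 3: 23/3 = 23/3; row 4: (17/3)/(5/3) = 17/5. Minimum is 17/5 at row 4 (s_4 leaves); pivot element 5/3.
Divide row 4 by 5/3; eliminate column r from the other rows.
After both pivots, the entry at constraint row 4, column t is 3/5.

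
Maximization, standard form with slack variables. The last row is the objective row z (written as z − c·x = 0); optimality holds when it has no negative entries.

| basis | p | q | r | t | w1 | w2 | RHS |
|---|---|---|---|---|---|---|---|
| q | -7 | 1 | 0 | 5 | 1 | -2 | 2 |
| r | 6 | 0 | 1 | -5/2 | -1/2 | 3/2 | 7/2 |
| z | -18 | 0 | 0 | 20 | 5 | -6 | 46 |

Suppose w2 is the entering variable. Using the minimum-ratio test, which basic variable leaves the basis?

Column w2 entries and ratios — q: -2 ≤ 0, skip; r: (7/2)/(3/2) = 7/3.
Smallest ratio is 7/3 in the row of r, so r leaves.

r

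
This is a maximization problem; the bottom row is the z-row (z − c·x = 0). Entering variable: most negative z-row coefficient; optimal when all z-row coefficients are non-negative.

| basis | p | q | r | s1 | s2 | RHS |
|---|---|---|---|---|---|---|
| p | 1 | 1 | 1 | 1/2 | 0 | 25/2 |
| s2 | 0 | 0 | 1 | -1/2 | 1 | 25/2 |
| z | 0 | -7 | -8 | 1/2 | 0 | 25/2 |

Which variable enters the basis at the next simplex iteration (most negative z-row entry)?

r

Negative z-row entries: q: -7, r: -8.
The most negative is -8 in column r, so r enters.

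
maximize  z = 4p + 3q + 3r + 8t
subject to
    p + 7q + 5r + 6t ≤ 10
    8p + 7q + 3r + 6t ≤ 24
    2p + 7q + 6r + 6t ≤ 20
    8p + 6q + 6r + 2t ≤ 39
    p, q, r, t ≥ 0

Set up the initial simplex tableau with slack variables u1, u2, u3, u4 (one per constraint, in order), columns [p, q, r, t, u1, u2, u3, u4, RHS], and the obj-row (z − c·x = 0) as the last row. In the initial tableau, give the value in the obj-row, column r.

-3

The obj-row carries the negated objective coefficients: the r entry is -3.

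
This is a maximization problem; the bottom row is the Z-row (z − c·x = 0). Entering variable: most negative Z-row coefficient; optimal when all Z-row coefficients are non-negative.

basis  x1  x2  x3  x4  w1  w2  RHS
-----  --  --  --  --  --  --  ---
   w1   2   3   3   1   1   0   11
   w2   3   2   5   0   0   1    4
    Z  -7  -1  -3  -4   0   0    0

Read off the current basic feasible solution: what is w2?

4

w2 is basic (row 2); its value is the RHS of that row, 4.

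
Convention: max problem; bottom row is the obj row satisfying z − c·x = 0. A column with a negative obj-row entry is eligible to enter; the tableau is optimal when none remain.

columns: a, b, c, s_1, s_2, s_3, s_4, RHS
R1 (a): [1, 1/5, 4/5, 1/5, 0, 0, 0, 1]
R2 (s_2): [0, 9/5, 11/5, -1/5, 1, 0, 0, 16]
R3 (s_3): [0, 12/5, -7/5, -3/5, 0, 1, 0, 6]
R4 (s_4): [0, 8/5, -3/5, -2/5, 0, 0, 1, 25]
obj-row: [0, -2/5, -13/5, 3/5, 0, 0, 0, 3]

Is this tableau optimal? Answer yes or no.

The obj-row has a negative entry -13/5 in column c, so it is not optimal.

no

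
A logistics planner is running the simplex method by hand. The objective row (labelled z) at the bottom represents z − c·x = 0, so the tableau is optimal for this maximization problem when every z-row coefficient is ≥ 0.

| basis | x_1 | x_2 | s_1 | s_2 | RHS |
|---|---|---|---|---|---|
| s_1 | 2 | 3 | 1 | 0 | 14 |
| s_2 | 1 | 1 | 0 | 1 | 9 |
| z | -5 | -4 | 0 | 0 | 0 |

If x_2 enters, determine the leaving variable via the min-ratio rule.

Column x_2 entries and ratios — s_1: 14/3 = 14/3; s_2: 9/1 = 9.
Smallest ratio is 14/3 in the row of s_1, so s_1 leaves.

s_1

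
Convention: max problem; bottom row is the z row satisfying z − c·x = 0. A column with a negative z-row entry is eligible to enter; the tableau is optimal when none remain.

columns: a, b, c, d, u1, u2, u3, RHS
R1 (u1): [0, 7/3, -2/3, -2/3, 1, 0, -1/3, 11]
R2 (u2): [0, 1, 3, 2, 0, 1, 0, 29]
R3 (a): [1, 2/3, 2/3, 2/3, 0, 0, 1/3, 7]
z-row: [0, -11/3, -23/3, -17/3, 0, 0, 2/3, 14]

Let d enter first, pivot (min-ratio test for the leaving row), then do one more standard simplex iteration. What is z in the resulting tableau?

179/2

Ratio test on column d — row 1: entry -2/3 ≤ 0; row 2: 29/2 = 29/2; row 3: 7/(2/3) = 21/2. Minimum is 21/2 at row 3 (a leaves); pivot element 2/3.
Pivot on row 3; the z-row RHS becomes 14 − (-17/3)·(21/2) = 147/2.
Next entering variable (most negative z-row entry -2): c.
Ratio test on column c — row 1: entry 0 ≤ 0; row 2: 8/1 = 8; row 3: (21/2)/1 = 21/2. Minimum is 8 at row 2 (u2 leaves); pivot element 1.
After the second pivot the z-row RHS is 147/2 − (-2)·8 = 179/2.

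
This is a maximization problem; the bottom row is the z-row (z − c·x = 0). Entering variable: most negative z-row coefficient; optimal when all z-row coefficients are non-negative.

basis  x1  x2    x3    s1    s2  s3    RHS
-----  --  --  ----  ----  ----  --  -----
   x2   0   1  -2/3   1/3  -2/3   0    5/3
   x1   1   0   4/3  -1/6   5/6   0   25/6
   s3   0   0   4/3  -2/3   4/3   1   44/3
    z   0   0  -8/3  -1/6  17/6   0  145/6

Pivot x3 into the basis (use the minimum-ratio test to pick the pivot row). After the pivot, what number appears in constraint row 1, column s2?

-1/4

Ratio test on column x3 — row 1: entry -2/3 ≤ 0; row 2: (25/6)/(4/3) = 25/8; row 3: (44/3)/(4/3) = 11. Minimum is 25/8 at row 2 (x1 leaves); pivot element 4/3.
Divide row 2 by 4/3; eliminate column x3 from the other rows.
Row 1 update in column s2: -2/3 − (-2/3)·(5/8) = -1/4.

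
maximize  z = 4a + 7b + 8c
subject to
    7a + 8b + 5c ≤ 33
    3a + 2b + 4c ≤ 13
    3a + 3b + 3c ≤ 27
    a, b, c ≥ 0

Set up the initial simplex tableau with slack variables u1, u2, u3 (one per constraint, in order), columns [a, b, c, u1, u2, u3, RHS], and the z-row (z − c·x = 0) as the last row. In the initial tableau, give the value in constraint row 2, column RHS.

13

The RHS of constraint 2 is b_2 = 13.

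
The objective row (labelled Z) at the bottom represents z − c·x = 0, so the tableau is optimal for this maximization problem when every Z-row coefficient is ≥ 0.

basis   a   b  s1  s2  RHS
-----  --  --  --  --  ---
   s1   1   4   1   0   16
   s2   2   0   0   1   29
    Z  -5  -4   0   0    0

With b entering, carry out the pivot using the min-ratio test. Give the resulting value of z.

Ratio test on column b — row 1: 16/4 = 4; row 2: entry 0 ≤ 0. Minimum is 4 at row 1 (s1 leaves); pivot element 4.
Pivot on row 1; the Z-row RHS becomes 0 − (-4)·4 = 16.

16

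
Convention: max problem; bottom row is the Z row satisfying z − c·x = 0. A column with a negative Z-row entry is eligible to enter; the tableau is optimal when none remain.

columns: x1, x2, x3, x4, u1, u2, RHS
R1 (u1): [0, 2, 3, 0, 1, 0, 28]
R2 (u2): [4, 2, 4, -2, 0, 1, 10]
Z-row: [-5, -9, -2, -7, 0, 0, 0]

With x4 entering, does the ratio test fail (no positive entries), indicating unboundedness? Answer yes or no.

yes

Every constraint-row entry in column x4 is ≤ 0, so increasing x4 is unbounded.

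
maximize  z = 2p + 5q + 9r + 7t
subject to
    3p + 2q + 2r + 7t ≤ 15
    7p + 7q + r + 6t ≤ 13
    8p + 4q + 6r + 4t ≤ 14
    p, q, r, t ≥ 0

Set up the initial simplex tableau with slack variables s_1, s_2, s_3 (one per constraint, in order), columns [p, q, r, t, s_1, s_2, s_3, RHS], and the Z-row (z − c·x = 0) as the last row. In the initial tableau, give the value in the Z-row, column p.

-2

The Z-row carries the negated objective coefficients: the p entry is -2.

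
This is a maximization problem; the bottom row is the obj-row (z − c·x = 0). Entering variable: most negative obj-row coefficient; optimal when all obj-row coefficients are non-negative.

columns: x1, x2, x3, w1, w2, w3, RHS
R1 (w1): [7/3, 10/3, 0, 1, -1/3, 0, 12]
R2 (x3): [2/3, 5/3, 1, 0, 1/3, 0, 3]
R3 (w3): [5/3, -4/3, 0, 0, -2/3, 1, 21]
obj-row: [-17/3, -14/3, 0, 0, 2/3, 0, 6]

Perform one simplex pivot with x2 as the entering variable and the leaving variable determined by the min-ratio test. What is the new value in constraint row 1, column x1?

1

Ratio test on column x2 — row 1: 12/(10/3) = 18/5; row 2: 3/(5/3) = 9/5; row 3: entry -4/3 ≤ 0. Minimum is 9/5 at row 2 (x3 leaves); pivot element 5/3.
Divide row 2 by 5/3; eliminate column x2 from the other rows.
Row 1 update in column x1: 7/3 − (10/3)·(2/5) = 1.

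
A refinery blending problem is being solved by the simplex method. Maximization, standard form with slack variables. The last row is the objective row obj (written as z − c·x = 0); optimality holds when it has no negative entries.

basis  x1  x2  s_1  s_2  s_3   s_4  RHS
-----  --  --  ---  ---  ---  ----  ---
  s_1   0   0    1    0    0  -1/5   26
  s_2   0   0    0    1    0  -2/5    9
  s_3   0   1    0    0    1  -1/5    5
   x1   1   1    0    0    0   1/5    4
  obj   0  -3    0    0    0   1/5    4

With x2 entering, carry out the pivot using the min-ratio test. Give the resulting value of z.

Ratio test on column x2 — row 1: entry 0 ≤ 0; row 2: entry 0 ≤ 0; row 3: 5/1 = 5; row 4: 4/1 = 4. Minimum is 4 at row 4 (x1 leaves); pivot element 1.
Pivot on row 4; the obj-row RHS becomes 4 − (-3)·4 = 16.

16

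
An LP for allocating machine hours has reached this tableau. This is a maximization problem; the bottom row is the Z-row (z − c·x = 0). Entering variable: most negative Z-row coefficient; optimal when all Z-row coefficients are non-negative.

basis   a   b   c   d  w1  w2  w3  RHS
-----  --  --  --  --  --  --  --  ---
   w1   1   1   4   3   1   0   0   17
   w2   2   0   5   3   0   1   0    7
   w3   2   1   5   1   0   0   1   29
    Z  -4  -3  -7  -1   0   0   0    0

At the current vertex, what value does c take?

c is not in the basis, so in the current basic feasible solution c = 0.

0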